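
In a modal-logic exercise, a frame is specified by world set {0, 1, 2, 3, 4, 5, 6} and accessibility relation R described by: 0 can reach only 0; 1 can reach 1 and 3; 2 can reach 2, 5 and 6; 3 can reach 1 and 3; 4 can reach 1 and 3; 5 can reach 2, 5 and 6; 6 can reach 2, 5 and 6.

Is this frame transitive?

Transitive: yes — every two-step R-path is closed by a direct edge.

Yes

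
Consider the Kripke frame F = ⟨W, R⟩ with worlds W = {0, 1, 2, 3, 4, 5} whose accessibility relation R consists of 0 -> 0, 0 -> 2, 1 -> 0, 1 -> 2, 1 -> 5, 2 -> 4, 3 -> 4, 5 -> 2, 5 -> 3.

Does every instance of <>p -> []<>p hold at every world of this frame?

By correspondence theory, 5 is valid on a frame iff R is Euclidean.
Euclidean: no — 1 R 0 and 1 R 5, but not 0 R 5.

No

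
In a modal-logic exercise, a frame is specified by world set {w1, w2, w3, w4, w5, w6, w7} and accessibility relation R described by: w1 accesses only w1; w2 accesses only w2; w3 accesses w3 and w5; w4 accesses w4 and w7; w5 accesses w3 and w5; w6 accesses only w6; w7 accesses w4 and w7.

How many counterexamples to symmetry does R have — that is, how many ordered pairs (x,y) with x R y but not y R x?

0

R is symmetric; there are no such tuples.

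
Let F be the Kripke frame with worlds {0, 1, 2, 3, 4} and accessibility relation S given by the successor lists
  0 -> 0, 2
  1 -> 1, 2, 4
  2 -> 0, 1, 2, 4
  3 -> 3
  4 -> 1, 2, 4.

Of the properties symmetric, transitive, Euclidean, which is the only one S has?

Symmetric: yes — every pair in S has its reverse in S.
Transitive: no — 0 S 2 and 2 S 1, but not 0 S 1.
Euclidean: no — 2 S 0 and 2 S 1, but not 0 S 1.
Only symmetric holds.

symmetric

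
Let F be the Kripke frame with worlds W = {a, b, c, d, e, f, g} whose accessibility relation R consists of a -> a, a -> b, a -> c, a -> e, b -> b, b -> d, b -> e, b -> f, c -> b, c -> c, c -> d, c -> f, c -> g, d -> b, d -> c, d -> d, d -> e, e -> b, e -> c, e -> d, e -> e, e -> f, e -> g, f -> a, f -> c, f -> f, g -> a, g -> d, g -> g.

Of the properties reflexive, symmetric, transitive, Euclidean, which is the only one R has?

Reflexive: yes — every world is R-related to itself.
Symmetric: no — a R b but not b R a.
Transitive: no — a R b and b R d, but not a R d.
Euclidean: no — a R b and a R c, but not b R c.
Only reflexive holds.

reflexive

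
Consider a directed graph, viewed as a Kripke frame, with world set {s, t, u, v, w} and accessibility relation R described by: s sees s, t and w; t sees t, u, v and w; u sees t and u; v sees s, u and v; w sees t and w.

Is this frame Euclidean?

No

Euclidean: no — t R u and t R v, but not u R v.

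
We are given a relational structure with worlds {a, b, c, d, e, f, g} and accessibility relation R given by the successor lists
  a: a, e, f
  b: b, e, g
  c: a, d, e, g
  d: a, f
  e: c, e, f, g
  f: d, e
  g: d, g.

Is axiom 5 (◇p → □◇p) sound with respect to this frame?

No

By correspondence theory, 5 is valid on a frame iff R is Euclidean.
Euclidean: no — b R g and b R e, but not g R e.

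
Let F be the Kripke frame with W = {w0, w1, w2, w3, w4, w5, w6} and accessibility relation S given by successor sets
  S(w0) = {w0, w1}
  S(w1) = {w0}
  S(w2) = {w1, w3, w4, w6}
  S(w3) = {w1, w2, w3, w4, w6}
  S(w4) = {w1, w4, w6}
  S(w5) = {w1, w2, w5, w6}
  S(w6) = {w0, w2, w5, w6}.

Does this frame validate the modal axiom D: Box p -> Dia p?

Yes

The schema D characterises exactly the serial frames.
Serial: yes — every world has a successor (e.g. w0 S w0).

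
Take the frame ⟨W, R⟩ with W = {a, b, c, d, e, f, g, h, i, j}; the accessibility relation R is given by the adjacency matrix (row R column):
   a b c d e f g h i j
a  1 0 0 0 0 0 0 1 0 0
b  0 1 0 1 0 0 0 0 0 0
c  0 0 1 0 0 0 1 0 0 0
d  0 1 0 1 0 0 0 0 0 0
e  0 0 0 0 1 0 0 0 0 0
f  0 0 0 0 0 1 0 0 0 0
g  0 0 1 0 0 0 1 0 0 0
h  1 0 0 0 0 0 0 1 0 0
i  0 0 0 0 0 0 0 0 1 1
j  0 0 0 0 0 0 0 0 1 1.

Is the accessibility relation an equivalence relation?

Yes

Reflexive: yes — every world is R-related to itself.
Symmetric: yes — every pair in R has its reverse in R.
Transitive: yes — every two-step R-path is closed by a direct edge.
So R is an equivalence relation.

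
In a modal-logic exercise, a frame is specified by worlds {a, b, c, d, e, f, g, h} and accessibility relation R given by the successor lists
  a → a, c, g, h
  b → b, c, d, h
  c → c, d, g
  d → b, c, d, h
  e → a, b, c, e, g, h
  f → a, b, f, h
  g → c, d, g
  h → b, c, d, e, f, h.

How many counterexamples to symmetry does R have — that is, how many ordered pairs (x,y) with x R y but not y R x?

12

Enumerating: (a,c), (a,g), (a,h), (b,c), (e,a), (e,b), (e,c), (e,g), (f,a), (f,b), (g,d), (h,c).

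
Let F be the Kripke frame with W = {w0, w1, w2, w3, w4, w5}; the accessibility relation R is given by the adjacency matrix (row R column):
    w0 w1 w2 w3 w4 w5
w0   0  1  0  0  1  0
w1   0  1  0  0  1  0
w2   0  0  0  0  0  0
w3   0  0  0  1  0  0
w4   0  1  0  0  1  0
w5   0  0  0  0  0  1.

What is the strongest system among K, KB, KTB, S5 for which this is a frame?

K

Symmetric (axiom B): no — w0 R w1 but not w1 R w0.
Reflexive (axiom T): no — w0 is not related to itself.
Euclidean (axiom 5): yes — any two successors of a common world are R-related.
So F validates K; KB would additionally require R to be symmetric. The strongest is K.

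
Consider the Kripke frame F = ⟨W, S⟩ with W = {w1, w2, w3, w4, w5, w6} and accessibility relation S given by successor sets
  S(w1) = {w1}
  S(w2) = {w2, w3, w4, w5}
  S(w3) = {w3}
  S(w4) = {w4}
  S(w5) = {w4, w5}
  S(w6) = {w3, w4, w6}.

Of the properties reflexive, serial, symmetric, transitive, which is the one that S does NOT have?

Reflexive: yes — every world is S-related to itself.
Serial: yes — every world has a successor (e.g. w1 S w1).
Symmetric: no — w2 S w3 but not w3 S w2.
Transitive: yes — every two-step S-path is closed by a direct edge.
Only symmetric fails.

symmetric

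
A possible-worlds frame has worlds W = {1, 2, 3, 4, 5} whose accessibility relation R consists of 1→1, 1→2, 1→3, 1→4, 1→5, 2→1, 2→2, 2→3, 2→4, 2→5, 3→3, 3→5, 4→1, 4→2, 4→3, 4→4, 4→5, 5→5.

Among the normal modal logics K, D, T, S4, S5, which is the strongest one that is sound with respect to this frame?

S4

Serial (axiom D): yes — every world has a successor (e.g. 1 R 1).
Reflexive (axiom T): yes — every world is R-related to itself.
Transitive (axiom 4): yes — every two-step R-path is closed by a direct edge.
Euclidean (axiom 5): no — 1 R 3 and 1 R 2, but not 3 R 2.
So F validates K, D, T, S4; S5 would additionally require R to be Euclidean. The strongest is S4.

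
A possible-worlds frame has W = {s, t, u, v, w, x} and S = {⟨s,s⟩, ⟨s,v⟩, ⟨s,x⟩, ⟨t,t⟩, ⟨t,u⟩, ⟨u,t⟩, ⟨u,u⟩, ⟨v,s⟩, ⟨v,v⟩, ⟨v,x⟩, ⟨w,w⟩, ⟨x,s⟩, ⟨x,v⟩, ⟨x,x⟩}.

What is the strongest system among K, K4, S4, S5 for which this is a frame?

S5

Transitive (axiom 4): yes — every two-step S-path is closed by a direct edge.
Reflexive (axiom T): yes — every world is S-related to itself.
Euclidean (axiom 5): yes — any two successors of a common world are S-related.
So F validates K, K4, S4, S5. The strongest is S5.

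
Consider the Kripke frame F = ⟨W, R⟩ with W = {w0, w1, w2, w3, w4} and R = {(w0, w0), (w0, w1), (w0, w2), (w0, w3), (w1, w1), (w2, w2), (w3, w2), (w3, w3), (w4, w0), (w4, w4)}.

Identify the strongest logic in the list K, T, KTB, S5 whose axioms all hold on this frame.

T

Reflexive (axiom T): yes — every world is R-related to itself.
Symmetric (axiom B): no — w0 R w1 but not w1 R w0.
Euclidean (axiom 5): no — w0 R w1 and w0 R w2, but not w1 R w2.
So F validates K, T; KTB would additionally require R to be symmetric. The strongest is T.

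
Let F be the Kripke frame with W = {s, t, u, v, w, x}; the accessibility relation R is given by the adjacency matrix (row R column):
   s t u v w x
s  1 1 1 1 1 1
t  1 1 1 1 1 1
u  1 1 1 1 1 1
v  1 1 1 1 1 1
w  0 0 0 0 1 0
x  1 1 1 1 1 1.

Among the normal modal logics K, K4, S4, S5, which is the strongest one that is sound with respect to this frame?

Transitive (axiom 4): yes — every two-step R-path is closed by a direct edge.
Reflexive (axiom T): yes — every world is R-related to itself.
Euclidean (axiom 5): no — s R w and s R t, but not w R t.
So F validates K, K4, S4; S5 would additionally require R to be Euclidean. The strongest is S4.

S4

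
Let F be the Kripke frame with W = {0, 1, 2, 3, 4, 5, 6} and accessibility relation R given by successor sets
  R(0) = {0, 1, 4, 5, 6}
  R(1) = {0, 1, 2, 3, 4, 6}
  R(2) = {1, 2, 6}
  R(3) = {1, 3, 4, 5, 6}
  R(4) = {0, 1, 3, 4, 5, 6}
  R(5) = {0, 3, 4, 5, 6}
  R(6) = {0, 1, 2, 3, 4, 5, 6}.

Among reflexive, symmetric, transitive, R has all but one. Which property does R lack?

Reflexive: yes — every world is R-related to itself.
Symmetric: yes — every pair in R has its reverse in R.
Transitive: no — 0 R 1 and 1 R 2, but not 0 R 2.
Only transitive fails.

transitive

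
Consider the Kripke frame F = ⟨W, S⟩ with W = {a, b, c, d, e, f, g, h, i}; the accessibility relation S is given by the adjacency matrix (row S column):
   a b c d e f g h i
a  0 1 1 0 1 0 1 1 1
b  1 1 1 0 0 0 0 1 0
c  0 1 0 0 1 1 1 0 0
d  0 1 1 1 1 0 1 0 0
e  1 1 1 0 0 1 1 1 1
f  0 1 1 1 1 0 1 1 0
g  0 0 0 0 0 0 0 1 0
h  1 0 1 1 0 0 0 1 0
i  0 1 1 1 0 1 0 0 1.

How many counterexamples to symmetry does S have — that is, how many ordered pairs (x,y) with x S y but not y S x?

24

Enumerating: (a,c), (a,g), (a,i), (b,h), (c,g), (d,b), (d,c), (d,e), (d,g), (e,b), (e,g), (e,h), … and 12 more.
Total: 24.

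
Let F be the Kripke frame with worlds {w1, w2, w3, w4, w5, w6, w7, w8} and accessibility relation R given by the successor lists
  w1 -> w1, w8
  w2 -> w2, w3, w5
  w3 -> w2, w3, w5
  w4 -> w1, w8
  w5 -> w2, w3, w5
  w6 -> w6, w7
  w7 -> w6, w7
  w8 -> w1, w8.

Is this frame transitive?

Yes

Transitive: yes — every two-step R-path is closed by a direct edge.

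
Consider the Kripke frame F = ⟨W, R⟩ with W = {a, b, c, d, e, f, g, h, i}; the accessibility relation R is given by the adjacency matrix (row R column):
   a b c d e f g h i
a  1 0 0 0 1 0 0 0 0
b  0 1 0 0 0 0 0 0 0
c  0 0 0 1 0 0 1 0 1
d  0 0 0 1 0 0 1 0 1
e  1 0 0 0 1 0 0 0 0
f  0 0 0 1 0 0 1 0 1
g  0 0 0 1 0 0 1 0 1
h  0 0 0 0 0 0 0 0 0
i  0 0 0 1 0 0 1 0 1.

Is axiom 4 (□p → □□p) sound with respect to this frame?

The schema 4 characterises exactly the transitive frames.
Transitive: yes — every two-step R-path is closed by a direct edge.

Yes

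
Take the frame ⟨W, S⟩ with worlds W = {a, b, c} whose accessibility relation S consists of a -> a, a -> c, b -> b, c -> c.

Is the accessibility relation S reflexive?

Reflexive: yes — every world is S-related to itself.

Yes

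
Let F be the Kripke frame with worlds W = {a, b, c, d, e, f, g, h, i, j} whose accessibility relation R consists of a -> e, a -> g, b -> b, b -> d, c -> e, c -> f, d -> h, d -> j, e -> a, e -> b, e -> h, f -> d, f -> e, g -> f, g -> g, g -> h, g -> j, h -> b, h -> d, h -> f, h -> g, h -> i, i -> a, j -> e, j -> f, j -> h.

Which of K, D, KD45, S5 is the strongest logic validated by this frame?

D

Serial (axiom D): yes — every world has a successor (e.g. a R e).
Euclidean (axiom 5): no — a R e and a R g, but not e R g.
Transitive (axiom 4): no — a R e and e R b, but not a R b.
Reflexive (axiom T): no — a is not related to itself.
So F validates K, D; KD45 would additionally require R to be Euclidean and transitive. The strongest is D.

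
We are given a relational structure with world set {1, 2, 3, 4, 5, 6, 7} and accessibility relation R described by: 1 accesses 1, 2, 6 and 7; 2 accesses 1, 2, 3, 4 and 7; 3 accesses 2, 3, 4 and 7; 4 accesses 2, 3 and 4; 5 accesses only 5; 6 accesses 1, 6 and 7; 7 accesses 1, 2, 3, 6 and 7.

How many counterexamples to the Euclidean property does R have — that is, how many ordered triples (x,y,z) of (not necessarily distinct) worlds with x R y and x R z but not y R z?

16

Enumerating: (1,2,6), (1,6,2), (2,1,3), (2,1,4), (2,3,1), (2,4,1), (2,4,7), (2,7,4), (3,4,7), (3,7,4), (7,1,3), (7,2,6), (7,3,1), (7,3,6), (7,6,2), (7,6,3).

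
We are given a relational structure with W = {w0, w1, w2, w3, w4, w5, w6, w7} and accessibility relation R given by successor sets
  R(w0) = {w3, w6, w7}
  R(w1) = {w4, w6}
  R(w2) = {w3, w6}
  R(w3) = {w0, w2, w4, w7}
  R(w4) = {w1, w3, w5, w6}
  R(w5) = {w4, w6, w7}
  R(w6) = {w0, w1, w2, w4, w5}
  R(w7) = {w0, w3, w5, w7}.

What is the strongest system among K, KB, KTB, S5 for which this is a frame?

KB

Symmetric (axiom B): yes — every pair in R has its reverse in R.
Reflexive (axiom T): no — w0 is not related to itself.
Euclidean (axiom 5): no — w0 R w3 and w0 R w6, but not w3 R w6.
So F validates K, KB; KTB would additionally require R to be reflexive. The strongest is KB.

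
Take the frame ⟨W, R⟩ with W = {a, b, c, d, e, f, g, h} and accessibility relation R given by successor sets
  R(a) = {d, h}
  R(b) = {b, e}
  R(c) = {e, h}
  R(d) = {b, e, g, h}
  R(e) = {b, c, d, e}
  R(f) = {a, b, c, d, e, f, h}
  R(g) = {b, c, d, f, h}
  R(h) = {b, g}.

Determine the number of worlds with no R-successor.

R is serial; there are no such worlds.

0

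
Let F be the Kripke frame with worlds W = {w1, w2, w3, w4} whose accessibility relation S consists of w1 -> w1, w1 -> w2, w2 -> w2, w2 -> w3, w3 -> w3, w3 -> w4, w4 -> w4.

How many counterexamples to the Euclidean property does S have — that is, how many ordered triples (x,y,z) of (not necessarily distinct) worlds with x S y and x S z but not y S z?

Enumerating: (w1,w2,w1), (w2,w3,w2), (w3,w4,w3).

3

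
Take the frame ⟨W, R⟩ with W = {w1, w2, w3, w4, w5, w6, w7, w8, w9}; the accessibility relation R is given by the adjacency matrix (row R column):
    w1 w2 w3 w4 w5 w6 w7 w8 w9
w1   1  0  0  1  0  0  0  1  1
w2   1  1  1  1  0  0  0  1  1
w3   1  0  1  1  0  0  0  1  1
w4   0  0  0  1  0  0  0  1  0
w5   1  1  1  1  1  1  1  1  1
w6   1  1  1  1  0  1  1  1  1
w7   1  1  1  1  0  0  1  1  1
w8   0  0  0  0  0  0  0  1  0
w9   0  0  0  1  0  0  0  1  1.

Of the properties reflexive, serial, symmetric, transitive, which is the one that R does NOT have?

Reflexive: yes — every world is R-related to itself.
Serial: yes — every world has a successor (e.g. w1 R w1).
Symmetric: no — w1 R w4 but not w4 R w1.
Transitive: yes — every two-step R-path is closed by a direct edge.
Only symmetric fails.

symmetric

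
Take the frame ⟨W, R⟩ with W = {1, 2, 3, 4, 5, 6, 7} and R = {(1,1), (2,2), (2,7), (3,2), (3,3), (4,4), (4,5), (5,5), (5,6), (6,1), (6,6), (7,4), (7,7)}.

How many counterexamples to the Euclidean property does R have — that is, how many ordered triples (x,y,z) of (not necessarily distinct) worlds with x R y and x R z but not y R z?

6

Enumerating: (2,7,2), (3,2,3), (4,5,4), (5,6,5), (6,1,6), (7,4,7).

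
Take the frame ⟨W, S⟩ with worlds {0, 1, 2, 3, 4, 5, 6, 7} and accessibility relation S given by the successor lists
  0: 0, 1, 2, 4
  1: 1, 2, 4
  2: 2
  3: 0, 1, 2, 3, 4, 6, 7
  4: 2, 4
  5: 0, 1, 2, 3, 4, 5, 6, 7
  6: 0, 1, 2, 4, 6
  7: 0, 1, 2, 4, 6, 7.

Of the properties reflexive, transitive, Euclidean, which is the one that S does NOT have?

Reflexive: yes — every world is S-related to itself.
Transitive: yes — every two-step S-path is closed by a direct edge.
Euclidean: no — 0 S 2 and 0 S 1, but not 2 S 1.
Only Euclidean fails.

Euclidean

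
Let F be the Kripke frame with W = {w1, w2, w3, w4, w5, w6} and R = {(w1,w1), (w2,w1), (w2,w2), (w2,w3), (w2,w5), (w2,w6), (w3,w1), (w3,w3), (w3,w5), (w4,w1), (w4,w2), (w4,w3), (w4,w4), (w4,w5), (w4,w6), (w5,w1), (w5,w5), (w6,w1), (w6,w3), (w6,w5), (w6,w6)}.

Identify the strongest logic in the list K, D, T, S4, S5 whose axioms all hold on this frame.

Serial (axiom D): yes — every world has a successor (e.g. w1 R w1).
Reflexive (axiom T): yes — every world is R-related to itself.
Transitive (axiom 4): yes — every two-step R-path is closed by a direct edge.
Euclidean (axiom 5): no — w2 R w1 and w2 R w3, but not w1 R w3.
So F validates K, D, T, S4; S5 would additionally require R to be Euclidean. The strongest is S4.

S4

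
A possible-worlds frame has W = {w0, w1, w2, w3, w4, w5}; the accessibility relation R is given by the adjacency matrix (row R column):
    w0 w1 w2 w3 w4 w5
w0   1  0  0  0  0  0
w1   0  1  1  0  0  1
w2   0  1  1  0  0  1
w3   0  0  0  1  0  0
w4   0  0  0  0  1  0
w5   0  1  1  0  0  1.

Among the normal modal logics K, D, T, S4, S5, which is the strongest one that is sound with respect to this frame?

S5

Serial (axiom D): yes — every world has a successor (e.g. w0 R w0).
Reflexive (axiom T): yes — every world is R-related to itself.
Transitive (axiom 4): yes — every two-step R-path is closed by a direct edge.
Euclidean (axiom 5): yes — any two successors of a common world are R-related.
So F validates K, D, T, S4, S5. The strongest is S5.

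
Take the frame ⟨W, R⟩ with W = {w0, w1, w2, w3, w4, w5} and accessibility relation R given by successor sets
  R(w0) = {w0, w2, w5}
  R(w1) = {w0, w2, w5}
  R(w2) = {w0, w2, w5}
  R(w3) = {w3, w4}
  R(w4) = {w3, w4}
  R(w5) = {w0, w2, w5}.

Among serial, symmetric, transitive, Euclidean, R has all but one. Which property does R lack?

symmetric

Serial: yes — every world has a successor (e.g. w0 R w0).
Symmetric: no — w1 R w0 but not w0 R w1.
Transitive: yes — every two-step R-path is closed by a direct edge.
Euclidean: yes — any two successors of a common world are R-related.
Only symmetric fails.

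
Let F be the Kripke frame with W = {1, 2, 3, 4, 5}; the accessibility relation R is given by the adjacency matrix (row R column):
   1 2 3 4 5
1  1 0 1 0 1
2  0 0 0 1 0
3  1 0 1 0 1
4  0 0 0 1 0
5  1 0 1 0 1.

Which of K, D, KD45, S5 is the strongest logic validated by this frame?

Serial (axiom D): yes — every world has a successor (e.g. 1 R 1).
Euclidean (axiom 5): yes — any two successors of a common world are R-related.
Transitive (axiom 4): yes — every two-step R-path is closed by a direct edge.
Reflexive (axiom T): no — 2 is not related to itself.
So F validates K, D, KD45; S5 would additionally require R to be reflexive. The strongest is KD45.

KD45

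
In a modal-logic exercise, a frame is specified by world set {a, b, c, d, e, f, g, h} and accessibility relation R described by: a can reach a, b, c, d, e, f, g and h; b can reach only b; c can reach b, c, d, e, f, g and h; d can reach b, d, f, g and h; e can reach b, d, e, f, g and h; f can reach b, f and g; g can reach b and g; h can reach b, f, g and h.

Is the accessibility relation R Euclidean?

Euclidean: no — a R b and a R c, but not b R c.

No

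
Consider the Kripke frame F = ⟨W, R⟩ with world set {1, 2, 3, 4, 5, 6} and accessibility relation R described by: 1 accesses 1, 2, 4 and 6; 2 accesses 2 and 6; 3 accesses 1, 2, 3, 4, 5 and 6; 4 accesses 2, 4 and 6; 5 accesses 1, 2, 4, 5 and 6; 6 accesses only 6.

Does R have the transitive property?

Transitive: yes — every two-step R-path is closed by a direct edge.

Yes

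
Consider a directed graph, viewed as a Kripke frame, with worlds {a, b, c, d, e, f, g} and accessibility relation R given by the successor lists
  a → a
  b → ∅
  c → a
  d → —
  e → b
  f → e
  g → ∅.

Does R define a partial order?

Reflexive: no — b is not related to itself.
Transitive: no — f R e and e R b, but not f R b.
Antisymmetric: yes — no distinct pair is related both ways.
So R is not a partial order.

No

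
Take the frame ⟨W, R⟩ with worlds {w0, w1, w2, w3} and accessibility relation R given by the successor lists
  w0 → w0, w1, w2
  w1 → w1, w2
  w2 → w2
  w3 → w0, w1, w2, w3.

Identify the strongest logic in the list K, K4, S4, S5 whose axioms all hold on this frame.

S4

Transitive (axiom 4): yes — every two-step R-path is closed by a direct edge.
Reflexive (axiom T): yes — every world is R-related to itself.
Euclidean (axiom 5): no — w0 R w2 and w0 R w1, but not w2 R w1.
So F validates K, K4, S4; S5 would additionally require R to be Euclidean. The strongest is S4.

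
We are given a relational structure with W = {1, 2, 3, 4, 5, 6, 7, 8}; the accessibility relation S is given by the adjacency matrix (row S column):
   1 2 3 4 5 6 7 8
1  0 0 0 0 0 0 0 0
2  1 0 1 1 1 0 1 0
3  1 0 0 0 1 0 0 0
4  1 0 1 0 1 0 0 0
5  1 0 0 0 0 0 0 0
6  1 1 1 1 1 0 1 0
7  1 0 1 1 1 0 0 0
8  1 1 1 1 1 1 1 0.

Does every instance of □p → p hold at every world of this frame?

No

The schema T characterises exactly the reflexive frames.
Reflexive: no — 1 is not related to itself.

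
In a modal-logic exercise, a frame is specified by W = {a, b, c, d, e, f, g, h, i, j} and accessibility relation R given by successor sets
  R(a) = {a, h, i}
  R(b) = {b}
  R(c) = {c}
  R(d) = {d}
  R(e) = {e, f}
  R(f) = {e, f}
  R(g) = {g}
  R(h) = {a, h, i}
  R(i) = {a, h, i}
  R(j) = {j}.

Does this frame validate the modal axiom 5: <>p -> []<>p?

Yes

Axiom 5 corresponds to the accessibility relation being Euclidean.
Euclidean: yes — any two successors of a common world are R-related.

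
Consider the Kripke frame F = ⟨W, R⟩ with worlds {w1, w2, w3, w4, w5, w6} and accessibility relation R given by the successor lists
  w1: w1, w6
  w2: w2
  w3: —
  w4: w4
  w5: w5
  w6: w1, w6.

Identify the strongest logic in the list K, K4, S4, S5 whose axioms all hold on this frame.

Transitive (axiom 4): yes — every two-step R-path is closed by a direct edge.
Reflexive (axiom T): no — w3 is not related to itself.
Euclidean (axiom 5): yes — any two successors of a common world are R-related.
So F validates K, K4; S4 would additionally require R to be reflexive. The strongest is K4.

K4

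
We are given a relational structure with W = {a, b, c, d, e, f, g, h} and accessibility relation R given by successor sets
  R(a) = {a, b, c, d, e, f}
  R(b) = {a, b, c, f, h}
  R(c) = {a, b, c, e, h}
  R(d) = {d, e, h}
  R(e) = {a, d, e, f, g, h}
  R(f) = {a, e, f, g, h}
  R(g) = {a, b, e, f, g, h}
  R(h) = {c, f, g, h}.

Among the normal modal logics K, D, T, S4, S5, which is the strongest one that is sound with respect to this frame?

T

Serial (axiom D): yes — every world has a successor (e.g. a R a).
Reflexive (axiom T): yes — every world is R-related to itself.
Transitive (axiom 4): no — a R b and b R h, but not a R h.
Euclidean (axiom 5): no — a R b and a R d, but not b R d.
So F validates K, D, T; S4 would additionally require R to be transitive. The strongest is T.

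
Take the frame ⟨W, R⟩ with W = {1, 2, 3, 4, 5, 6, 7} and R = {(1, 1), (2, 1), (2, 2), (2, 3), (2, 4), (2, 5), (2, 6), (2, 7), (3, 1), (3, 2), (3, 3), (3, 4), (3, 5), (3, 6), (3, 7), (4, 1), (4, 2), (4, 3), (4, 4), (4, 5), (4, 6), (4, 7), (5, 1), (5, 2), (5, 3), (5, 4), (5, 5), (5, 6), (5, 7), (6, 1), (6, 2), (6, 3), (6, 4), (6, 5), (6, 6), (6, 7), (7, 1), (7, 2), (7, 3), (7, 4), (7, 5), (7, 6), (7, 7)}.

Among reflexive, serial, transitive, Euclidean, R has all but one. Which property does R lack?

Reflexive: yes — every world is R-related to itself.
Serial: yes — every world has a successor (e.g. 1 R 1).
Transitive: yes — every two-step R-path is closed by a direct edge.
Euclidean: no — 2 R 1 and 2 R 3, but not 1 R 3.
Only Euclidean fails.

Euclidean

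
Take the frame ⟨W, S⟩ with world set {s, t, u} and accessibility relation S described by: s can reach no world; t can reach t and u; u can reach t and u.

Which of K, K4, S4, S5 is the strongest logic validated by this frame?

Transitive (axiom 4): yes — every two-step S-path is closed by a direct edge.
Reflexive (axiom T): no — s is not related to itself.
Euclidean (axiom 5): yes — any two successors of a common world are S-related.
So F validates K, K4; S4 would additionally require S to be reflexive. The strongest is K4.

K4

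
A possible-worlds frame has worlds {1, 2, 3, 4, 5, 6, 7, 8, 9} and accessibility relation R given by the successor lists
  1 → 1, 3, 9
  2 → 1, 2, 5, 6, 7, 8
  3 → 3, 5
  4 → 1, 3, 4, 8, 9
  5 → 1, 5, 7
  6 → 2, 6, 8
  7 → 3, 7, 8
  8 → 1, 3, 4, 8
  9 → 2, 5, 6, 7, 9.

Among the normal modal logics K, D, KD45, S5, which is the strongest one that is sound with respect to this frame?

D

Serial (axiom D): yes — every world has a successor (e.g. 1 R 1).
Euclidean (axiom 5): no — 1 R 3 and 1 R 9, but not 3 R 9.
Transitive (axiom 4): no — 1 R 3 and 3 R 5, but not 1 R 5.
Reflexive (axiom T): yes — every world is R-related to itself.
So F validates K, D; KD45 would additionally require R to be Euclidean and transitive. The strongest is D.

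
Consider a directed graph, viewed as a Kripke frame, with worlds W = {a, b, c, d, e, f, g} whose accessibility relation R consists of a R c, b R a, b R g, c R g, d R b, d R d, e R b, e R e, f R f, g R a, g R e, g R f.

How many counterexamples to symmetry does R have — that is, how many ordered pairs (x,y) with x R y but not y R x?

Enumerating: (a,c), (b,a), (b,g), (c,g), (d,b), (e,b), (g,a), (g,e), (g,f).

9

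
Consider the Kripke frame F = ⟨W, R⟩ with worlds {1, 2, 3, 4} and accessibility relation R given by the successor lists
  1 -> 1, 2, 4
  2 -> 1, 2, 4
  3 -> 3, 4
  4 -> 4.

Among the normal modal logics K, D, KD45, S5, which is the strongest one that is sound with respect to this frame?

Serial (axiom D): yes — every world has a successor (e.g. 1 R 1).
Euclidean (axiom 5): no — 1 R 4 and 1 R 2, but not 4 R 2.
Transitive (axiom 4): yes — every two-step R-path is closed by a direct edge.
Reflexive (axiom T): yes — every world is R-related to itself.
So F validates K, D; KD45 would additionally require R to be Euclidean. The strongest is D.

D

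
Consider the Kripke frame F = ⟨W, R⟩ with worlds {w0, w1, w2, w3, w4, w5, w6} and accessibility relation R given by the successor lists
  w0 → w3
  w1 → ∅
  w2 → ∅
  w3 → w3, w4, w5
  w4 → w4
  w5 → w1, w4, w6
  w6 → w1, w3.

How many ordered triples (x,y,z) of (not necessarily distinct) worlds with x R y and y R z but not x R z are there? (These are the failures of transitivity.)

7

Enumerating: (w0,w3,w4), (w0,w3,w5), (w3,w5,w1), (w3,w5,w6), (w5,w6,w3), (w6,w3,w4), (w6,w3,w5).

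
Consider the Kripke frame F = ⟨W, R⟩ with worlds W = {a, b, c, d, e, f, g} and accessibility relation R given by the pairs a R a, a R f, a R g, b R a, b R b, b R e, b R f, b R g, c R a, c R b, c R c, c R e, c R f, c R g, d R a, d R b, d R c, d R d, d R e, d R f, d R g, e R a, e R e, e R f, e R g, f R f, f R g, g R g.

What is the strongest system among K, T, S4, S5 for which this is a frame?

S4

Reflexive (axiom T): yes — every world is R-related to itself.
Transitive (axiom 4): yes — every two-step R-path is closed by a direct edge.
Euclidean (axiom 5): no — a R g and a R f, but not g R f.
So F validates K, T, S4; S5 would additionally require R to be Euclidean. The strongest is S4.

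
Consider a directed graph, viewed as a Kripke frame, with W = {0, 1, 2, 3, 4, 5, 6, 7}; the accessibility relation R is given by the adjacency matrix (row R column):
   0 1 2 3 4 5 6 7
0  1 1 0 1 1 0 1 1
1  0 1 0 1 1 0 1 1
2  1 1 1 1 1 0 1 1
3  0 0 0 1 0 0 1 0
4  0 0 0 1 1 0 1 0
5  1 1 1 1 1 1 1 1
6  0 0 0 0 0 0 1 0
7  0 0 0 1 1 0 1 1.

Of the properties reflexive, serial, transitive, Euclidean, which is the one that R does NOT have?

Reflexive: yes — every world is R-related to itself.
Serial: yes — every world has a successor (e.g. 0 R 0).
Transitive: yes — every two-step R-path is closed by a direct edge.
Euclidean: no — 0 R 3 and 0 R 1, but not 3 R 1.
Only Euclidean fails.

Euclidean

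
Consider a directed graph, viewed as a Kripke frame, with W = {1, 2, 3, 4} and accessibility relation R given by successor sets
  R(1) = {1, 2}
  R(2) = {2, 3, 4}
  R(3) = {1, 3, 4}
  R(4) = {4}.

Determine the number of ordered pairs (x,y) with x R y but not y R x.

Enumerating: (1,2), (2,3), (2,4), (3,1), (3,4).

5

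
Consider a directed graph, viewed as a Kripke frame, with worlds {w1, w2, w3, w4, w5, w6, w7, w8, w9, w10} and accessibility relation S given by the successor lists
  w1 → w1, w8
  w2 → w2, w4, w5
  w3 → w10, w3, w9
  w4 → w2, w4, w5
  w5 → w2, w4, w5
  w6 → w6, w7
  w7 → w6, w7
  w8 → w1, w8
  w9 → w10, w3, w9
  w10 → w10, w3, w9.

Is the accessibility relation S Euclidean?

Yes

Euclidean: yes — any two successors of a common world are S-related.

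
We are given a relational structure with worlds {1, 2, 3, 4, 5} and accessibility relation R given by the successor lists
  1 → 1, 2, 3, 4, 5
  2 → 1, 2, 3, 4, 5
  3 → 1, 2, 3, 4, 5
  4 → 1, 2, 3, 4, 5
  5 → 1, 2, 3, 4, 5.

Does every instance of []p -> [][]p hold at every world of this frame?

Yes

Axiom 4 corresponds to the accessibility relation being transitive.
Transitive: yes — every two-step R-path is closed by a direct edge.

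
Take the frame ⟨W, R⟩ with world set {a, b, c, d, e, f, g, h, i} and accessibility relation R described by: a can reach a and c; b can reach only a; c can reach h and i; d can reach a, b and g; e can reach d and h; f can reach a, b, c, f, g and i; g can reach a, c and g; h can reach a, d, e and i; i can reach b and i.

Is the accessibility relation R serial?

Serial: yes — every world has a successor (e.g. a R a).

Yes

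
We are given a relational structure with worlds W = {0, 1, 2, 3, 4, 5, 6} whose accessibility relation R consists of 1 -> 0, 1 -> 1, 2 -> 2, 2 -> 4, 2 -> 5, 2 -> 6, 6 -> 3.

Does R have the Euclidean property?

Euclidean: no — 2 R 4 and 2 R 5, but not 4 R 5.

No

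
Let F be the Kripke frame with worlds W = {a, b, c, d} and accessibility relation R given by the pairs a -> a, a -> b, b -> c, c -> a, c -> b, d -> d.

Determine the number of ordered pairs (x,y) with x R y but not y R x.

2

Enumerating: (a,b), (c,a).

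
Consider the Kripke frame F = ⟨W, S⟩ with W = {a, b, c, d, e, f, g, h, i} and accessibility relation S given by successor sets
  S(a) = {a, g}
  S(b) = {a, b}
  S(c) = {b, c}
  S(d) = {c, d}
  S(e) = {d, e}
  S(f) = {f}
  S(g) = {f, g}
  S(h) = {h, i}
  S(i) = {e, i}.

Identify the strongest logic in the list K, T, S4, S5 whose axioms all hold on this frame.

Reflexive (axiom T): yes — every world is S-related to itself.
Transitive (axiom 4): no — a S g and g S f, but not a S f.
Euclidean (axiom 5): no — a S g and a S a, but not g S a.
So F validates K, T; S4 would additionally require S to be transitive. The strongest is T.

T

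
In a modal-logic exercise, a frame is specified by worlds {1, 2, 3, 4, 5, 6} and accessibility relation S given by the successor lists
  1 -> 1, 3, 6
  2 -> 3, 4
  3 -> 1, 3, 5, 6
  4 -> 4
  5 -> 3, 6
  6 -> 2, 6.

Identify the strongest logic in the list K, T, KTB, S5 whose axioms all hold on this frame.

Reflexive (axiom T): no — 2 is not related to itself.
Symmetric (axiom B): no — 1 S 6 but not 6 S 1.
Euclidean (axiom 5): no — 1 S 6 and 1 S 3, but not 6 S 3.
So F validates K; T would additionally require S to be reflexive. The strongest is K.

K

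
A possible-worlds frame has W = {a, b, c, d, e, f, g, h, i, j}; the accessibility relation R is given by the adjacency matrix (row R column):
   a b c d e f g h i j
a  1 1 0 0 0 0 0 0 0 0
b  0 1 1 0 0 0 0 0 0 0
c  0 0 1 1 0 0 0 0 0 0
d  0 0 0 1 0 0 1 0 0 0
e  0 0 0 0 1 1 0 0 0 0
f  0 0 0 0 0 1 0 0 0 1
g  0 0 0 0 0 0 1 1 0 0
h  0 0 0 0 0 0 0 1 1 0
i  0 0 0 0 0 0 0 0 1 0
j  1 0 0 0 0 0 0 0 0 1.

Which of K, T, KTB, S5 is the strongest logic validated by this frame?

T

Reflexive (axiom T): yes — every world is R-related to itself.
Symmetric (axiom B): no — a R b but not b R a.
Euclidean (axiom 5): no — a R b and a R a, but not b R a.
So F validates K, T; KTB would additionally require R to be symmetric. The strongest is T.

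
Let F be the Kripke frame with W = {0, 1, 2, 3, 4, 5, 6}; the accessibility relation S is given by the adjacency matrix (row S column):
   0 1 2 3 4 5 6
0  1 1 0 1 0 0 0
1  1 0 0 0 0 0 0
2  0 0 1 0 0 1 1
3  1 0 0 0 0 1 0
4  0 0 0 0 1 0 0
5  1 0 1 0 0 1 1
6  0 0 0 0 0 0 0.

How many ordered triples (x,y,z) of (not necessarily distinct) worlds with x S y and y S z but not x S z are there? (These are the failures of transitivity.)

10

Enumerating: (0,3,5), (1,0,1), (1,0,3), (2,5,0), (3,0,1), (3,0,3), (3,5,2), (3,5,6), (5,0,1), (5,0,3).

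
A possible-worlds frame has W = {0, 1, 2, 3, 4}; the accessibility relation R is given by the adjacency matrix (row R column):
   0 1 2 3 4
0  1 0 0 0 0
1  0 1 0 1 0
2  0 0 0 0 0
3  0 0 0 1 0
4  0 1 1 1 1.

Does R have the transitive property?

Yes

Transitive: yes — every two-step R-path is closed by a direct edge.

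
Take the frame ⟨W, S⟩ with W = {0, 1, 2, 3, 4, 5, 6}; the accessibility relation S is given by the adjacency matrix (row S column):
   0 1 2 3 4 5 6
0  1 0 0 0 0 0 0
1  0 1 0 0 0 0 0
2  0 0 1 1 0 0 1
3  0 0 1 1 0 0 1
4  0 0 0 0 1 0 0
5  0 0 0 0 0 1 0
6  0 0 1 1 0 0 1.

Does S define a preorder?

Reflexive: yes — every world is S-related to itself.
Transitive: yes — every two-step S-path is closed by a direct edge.
So S is a preorder.

Yes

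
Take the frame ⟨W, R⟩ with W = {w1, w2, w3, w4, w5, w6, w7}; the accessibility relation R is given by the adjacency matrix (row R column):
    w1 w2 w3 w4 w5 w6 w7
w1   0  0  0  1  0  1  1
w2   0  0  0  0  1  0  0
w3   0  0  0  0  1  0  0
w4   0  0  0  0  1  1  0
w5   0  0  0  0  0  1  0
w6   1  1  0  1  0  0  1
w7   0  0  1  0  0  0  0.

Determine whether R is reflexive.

Reflexive: no — w1 is not related to itself.

No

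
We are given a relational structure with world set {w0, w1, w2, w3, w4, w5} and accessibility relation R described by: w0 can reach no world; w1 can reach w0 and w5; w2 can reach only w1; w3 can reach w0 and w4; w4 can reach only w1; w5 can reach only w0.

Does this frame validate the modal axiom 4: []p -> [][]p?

By correspondence theory, 4 is valid on a frame iff R is transitive.
Transitive: no — w2 R w1 and w1 R w0, but not w2 R w0.

No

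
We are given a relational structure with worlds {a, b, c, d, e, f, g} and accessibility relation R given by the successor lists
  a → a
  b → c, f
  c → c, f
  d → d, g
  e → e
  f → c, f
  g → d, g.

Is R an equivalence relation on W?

No

Reflexive: no — b is not related to itself.
Symmetric: no — b R c but not c R b.
Transitive: yes — every two-step R-path is closed by a direct edge.
So R is not an equivalence relation.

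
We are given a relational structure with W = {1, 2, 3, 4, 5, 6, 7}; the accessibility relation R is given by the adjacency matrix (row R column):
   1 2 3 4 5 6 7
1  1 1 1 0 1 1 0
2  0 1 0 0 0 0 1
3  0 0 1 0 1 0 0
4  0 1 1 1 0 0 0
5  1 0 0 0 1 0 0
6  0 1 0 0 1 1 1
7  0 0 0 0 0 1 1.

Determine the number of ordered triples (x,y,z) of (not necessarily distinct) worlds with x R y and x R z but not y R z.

25

Enumerating: (1,2,1), (1,2,3), (1,2,5), (1,2,6), (1,3,1), (1,3,2), (1,3,6), (1,5,2), (1,5,3), (1,5,6), (1,6,1), (1,6,3), … and 13 more.
Total: 25.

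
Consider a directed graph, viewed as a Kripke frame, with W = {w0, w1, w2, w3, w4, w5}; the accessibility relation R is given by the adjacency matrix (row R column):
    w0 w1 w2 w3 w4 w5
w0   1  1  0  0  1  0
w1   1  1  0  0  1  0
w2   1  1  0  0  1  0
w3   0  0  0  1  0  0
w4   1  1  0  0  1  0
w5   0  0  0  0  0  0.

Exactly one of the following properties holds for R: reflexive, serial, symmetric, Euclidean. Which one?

Reflexive: no — w2 is not related to itself.
Serial: no — w5 has no R-successor.
Symmetric: no — w2 R w0 but not w0 R w2.
Euclidean: yes — any two successors of a common world are R-related.
Only Euclidean holds.

Euclidean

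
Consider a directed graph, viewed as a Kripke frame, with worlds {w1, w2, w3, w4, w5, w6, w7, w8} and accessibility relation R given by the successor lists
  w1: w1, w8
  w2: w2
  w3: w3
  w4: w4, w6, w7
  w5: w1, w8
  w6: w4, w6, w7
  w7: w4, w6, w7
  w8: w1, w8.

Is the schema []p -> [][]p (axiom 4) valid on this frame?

The schema 4 characterises exactly the transitive frames.
Transitive: yes — every two-step R-path is closed by a direct edge.

Yes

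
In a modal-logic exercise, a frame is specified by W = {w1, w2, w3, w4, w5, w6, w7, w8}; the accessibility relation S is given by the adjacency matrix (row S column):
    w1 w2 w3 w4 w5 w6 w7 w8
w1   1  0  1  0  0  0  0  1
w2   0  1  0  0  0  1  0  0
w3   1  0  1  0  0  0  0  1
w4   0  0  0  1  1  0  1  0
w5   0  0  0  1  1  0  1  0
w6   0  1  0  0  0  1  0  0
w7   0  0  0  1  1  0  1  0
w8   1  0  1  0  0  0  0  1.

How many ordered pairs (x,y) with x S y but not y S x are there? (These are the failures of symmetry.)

S is symmetric; there are no such tuples.

0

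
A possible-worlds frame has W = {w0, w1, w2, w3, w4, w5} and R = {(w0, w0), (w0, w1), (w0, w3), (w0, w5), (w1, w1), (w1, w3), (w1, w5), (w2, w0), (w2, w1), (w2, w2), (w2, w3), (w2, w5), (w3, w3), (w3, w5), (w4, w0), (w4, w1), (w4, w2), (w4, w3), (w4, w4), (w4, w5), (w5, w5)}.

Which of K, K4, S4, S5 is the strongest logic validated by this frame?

S4

Transitive (axiom 4): yes — every two-step R-path is closed by a direct edge.
Reflexive (axiom T): yes — every world is R-related to itself.
Euclidean (axiom 5): no — w0 R w3 and w0 R w1, but not w3 R w1.
So F validates K, K4, S4; S5 would additionally require R to be Euclidean. The strongest is S4.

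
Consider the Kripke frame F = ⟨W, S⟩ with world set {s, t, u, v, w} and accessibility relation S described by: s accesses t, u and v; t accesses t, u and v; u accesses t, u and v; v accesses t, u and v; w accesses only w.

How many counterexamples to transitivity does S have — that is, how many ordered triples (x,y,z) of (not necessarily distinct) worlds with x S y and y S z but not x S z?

0

S is transitive; there are no such tuples.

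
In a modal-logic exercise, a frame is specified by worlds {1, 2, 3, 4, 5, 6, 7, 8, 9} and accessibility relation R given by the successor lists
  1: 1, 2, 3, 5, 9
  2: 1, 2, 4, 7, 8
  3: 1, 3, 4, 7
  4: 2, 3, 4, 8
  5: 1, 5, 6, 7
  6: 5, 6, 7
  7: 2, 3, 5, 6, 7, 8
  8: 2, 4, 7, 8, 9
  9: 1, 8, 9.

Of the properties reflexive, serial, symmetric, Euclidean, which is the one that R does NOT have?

Reflexive: yes — every world is R-related to itself.
Serial: yes — every world has a successor (e.g. 1 R 1).
Symmetric: yes — every pair in R has its reverse in R.
Euclidean: no — 1 R 2 and 1 R 3, but not 2 R 3.
Only Euclidean fails.

Euclidean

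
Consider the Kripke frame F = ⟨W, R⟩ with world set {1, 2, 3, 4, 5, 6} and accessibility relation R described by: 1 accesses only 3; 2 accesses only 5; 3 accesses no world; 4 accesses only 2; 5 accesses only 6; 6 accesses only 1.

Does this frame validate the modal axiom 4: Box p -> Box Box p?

No

By correspondence theory, 4 is valid on a frame iff R is transitive.
Transitive: no — 2 R 5 and 5 R 6, but not 2 R 6.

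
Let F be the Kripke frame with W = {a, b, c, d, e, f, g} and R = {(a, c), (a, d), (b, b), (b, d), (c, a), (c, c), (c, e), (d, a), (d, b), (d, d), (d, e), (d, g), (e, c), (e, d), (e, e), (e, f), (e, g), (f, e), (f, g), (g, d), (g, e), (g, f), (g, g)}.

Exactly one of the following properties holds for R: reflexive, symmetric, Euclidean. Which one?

symmetric

Reflexive: no — a is not related to itself.
Symmetric: yes — every pair in R has its reverse in R.
Euclidean: no — a R c and a R d, but not c R d.
Only symmetric holds.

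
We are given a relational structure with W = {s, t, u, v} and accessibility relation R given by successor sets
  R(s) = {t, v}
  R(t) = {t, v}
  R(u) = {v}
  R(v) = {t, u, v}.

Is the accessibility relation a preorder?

Reflexive: no — s is not related to itself.
Transitive: no — s R v and v R u, but not s R u.
So R is not a preorder.

No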